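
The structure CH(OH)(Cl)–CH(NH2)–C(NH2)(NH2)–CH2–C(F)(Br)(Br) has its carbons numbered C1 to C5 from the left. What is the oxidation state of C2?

Each bond to a more electronegative atom (O, N, halogen) counts +1, each bond to a less electronegative atom (H, metal, B, Si) counts −1, and each C–C bond counts 0.
C2 has one bond to C (0), one bond to C (0), one bond to N (+1), one bond to H (-1).
Oxidation state = 0 + 0 + 1 − 1 = 0.

0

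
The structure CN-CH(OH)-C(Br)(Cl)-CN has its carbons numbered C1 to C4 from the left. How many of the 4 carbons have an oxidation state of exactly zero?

Assign +1 per bond to O/N/halogen, −1 per bond to H or an electropositive element, and 0 per bond to carbon. Tallying each carbon:
C1: 1C, 3N → 0 + 3 = +3
C2: 2C, 1H, 1O → 0 − 1 + 1 = 0
C3: 2C, 1Cl, 1Br → 0 + 1 + 1 = +2
C4: 1C, 3N → 0 + 3 = +3
1 carbon (C2) meets the condition.

1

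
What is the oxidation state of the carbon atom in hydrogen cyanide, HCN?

Each bond to a more electronegative atom (O, N, halogen) counts +1, each bond to a less electronegative atom (H, metal, B, Si) counts −1, and each C–C bond counts 0.
The carbon has one bond to H (-1), a triple bond to N (3×+1 = +3).
Oxidation state = -1 + 3 = +2.

+2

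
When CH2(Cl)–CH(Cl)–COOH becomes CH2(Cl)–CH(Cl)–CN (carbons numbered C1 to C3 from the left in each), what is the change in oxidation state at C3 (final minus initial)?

Before: C3 has 1 bond to C, 3 bonds to O → oxidation state +3.
After: C3 has 1 bond to C, 3 bonds to N → oxidation state +3.
Δ = +3 − (+3) = 0, so no net redox change at C3.

0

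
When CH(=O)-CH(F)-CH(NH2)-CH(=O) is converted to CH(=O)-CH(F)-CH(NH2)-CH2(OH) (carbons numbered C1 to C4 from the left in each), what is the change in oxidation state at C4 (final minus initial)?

Before: C4 has 1 bond to C, 1 bond to H, 2 bonds to O → oxidation state +1.
After: C4 has 1 bond to C, 2 bonds to H, 1 bond to O → oxidation state -1.
Δ = -1 − (+1) = -2, so this is a reduction at C4.

-2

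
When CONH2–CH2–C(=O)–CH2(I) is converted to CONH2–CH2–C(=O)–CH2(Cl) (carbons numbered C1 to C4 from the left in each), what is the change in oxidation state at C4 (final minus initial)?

0

Before: C4 has 1 bond to C, 2 bonds to H, 1 bond to I → oxidation state -1.
After: C4 has 1 bond to C, 2 bonds to H, 1 bond to Cl → oxidation state -1.
Δ = -1 − (-1) = 0, so no net redox change at C4.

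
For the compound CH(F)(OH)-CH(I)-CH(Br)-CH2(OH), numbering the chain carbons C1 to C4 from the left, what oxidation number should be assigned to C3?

0

C3 has one bond to C (0), one bond to C (0), one bond to H (-1), one bond to Br (+1).
Oxidation state = 0 + 0 − 1 + 1 = 0.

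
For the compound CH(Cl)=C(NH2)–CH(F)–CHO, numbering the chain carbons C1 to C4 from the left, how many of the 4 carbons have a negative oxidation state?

0

Assign +1 per bond to O/N/halogen, −1 per bond to H or an electropositive element, and 0 per bond to carbon. Tallying each carbon:
C1: 2C, 1H, 1Cl → 0 − 1 + 1 = 0
C2: 3C, 1N → 0 + 1 = +1
C3: 2C, 1H, 1F → 0 − 1 + 1 = 0
C4: 1C, 1H, 2O → 0 − 1 + 2 = +1
0 carbons meet the condition.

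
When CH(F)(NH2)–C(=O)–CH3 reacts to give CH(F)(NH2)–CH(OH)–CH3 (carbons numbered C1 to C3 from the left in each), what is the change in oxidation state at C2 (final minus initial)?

Before: C2 has 2 bonds to C, 2 bonds to O → oxidation state +2.
After: C2 has 2 bonds to C, 1 bond to H, 1 bond to O → oxidation state 0.
Δ = 0 − (+2) = -2, so this is a reduction at C2.

-2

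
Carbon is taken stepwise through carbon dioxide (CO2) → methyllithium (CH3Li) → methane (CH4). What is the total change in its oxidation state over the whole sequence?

-8

Carbon oxidation states along the series — carbon dioxide: +4, methyllithium: -4, methane: -4.
Net change = -4 − (+4) = -8.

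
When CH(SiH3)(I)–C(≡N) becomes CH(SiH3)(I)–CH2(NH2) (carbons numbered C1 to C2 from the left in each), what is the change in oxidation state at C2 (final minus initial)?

-4

Before: C2 has 1 bond to C, 3 bonds to N → oxidation state +3.
After: C2 has 1 bond to C, 2 bonds to H, 1 bond to N → oxidation state -1.
Δ = -1 − (+3) = -4, so this is a reduction at C2.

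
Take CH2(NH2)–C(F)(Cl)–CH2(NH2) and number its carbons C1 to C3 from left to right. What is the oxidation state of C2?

Assign +1 per bond to O/N/halogen, −1 per bond to H or an electropositive element, and 0 per bond to carbon.
C2 has one bond to C (0), one bond to C (0), one bond to F (+1), one bond to Cl (+1).
Oxidation state = 0 + 0 + 1 + 1 = +2.

+2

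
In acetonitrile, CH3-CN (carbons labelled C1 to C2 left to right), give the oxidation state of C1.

-3

Count +1 for every bond to an atom more electronegative than carbon and −1 for every bond to one less electronegative; C–C bonds are 0.
C1 has one bond to H (-1), one bond to H (-1), one bond to H (-1), one bond to C (0).
Oxidation state = -1 − 1 − 1 + 0 = -3.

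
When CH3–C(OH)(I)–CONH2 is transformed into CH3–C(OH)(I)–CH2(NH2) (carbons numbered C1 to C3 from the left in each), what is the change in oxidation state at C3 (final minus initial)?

Before: C3 has 1 bond to C, 2 bonds to O, 1 bond to N → oxidation state +3.
After: C3 has 1 bond to C, 2 bonds to H, 1 bond to N → oxidation state -1.
Δ = -1 − (+3) = -4, so this is a reduction at C3.

-4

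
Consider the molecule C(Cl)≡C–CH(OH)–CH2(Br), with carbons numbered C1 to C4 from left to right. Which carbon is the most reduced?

C4

Tallying each carbon's bonds:
C1: 3C, 1Cl → 0 + 1 = +1
C2: 4C → 0 = 0
C3: 2C, 1H, 1O → 0 − 1 + 1 = 0
C4: 1C, 2H, 1Br → 0 − 2 + 1 = -1
The most reduced carbon is C4 at -1.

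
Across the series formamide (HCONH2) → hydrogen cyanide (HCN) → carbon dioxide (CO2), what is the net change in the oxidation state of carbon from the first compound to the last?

+2

Carbon oxidation states along the series — formamide: +2, hydrogen cyanide: +2, carbon dioxide: +4.
Net change = +4 − (+2) = +2.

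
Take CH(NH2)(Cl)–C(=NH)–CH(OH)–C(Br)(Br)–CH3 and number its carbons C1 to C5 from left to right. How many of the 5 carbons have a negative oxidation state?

1

Bonds to more-electronegative neighbours contribute +1 each, bonds to H or metals contribute −1 each, and C–C bonds contribute 0. Tallying each carbon:
C1: 1C, 1H, 1N, 1Cl → 0 − 1 + 1 + 1 = +1
C2: 2C, 2N → 0 + 2 = +2
C3: 2C, 1H, 1O → 0 − 1 + 1 = 0
C4: 2C, 2Br → 0 + 2 = +2
C5: 1C, 3H → 0 − 3 = -3
1 carbon (C5) meets the condition.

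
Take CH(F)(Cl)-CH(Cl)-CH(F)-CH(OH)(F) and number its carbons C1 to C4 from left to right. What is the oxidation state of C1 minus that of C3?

C1: 1C, 1H, 1F, 1Cl → 0 − 1 + 1 + 1 = +1
C3: 2C, 1H, 1F → 0 − 1 + 1 = 0
Difference: +1 − (0) = +1.

+1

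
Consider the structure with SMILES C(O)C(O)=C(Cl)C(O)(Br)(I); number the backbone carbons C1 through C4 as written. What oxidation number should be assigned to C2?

Assign +1 per bond to O/N/halogen, −1 per bond to H or an electropositive element, and 0 per bond to carbon.
C2 has one bond to C (0), a double bond to C (2×0 = 0), one bond to O (+1).
Oxidation state = 0 + 0 + 1 = +1.

+1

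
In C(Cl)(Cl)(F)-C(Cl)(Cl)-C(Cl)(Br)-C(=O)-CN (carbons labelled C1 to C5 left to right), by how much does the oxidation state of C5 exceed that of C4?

C5: 1C, 3N → 0 + 3 = +3
C4: 2C, 2O → 0 + 2 = +2
Difference: +3 − (+2) = +1.

+1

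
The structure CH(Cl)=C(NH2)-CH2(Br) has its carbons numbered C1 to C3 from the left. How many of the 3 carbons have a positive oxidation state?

Count +1 for every bond to an atom more electronegative than carbon and −1 for every bond to one less electronegative; C–C bonds are 0. Tallying each carbon:
C1: 2C, 1H, 1Cl → 0 − 1 + 1 = 0
C2: 3C, 1N → 0 + 1 = +1
C3: 1C, 2H, 1Br → 0 − 2 + 1 = -1
1 carbon (C2) meets the condition.

1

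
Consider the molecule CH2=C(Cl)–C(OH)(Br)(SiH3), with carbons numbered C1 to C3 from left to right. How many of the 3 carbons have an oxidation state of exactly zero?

0

Tallying each carbon's bonds:
C1: 2C, 2H → 0 − 2 = -2
C2: 3C, 1Cl → 0 + 1 = +1
C3: 1C, 1O, 1Br, 1Si → 0 + 1 + 1 − 1 = +1
0 carbons meet the condition.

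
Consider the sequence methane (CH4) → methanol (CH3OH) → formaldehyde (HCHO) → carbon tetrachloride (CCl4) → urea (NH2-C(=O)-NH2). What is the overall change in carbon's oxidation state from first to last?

+8

Carbon oxidation states along the series — methane: -4, methanol: -2, formaldehyde: 0, carbon tetrachloride: +4, urea: +4.
Net change = +4 − (-4) = +8.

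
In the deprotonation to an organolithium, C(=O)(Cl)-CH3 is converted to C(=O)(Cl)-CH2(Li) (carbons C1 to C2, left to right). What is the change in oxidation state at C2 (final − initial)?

0

Before: C2 has 1 bond to C, 3 bonds to H → oxidation state -3.
After: C2 has 1 bond to C, 2 bonds to H, 1 bond to Li → oxidation state -3.
Δ = -3 − (-3) = 0, so no net redox change at C2.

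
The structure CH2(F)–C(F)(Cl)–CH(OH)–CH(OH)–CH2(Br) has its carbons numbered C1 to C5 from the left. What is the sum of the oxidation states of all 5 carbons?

0

Count +1 for every bond to an atom more electronegative than carbon and −1 for every bond to one less electronegative; C–C bonds are 0. Tallying each carbon:
C1: 1C, 2H, 1F → 0 − 2 + 1 = -1
C2: 2C, 1F, 1Cl → 0 + 1 + 1 = +2
C3: 2C, 1H, 1O → 0 − 1 + 1 = 0
C4: 2C, 1H, 1O → 0 − 1 + 1 = 0
C5: 1C, 2H, 1Br → 0 − 2 + 1 = -1
Sum = -1 + 2 + 0 + 0 − 1 = 0.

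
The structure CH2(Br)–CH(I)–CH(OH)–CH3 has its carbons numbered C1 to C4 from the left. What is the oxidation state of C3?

C3 has one bond to C (0), one bond to C (0), one bond to O (+1), one bond to H (-1).
Oxidation state = 0 + 0 + 1 − 1 = 0.

0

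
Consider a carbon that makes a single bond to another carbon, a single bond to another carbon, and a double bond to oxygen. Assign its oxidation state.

+2

Each bond to a more electronegative atom (O, N, halogen) counts +1, each bond to a less electronegative atom (H, metal, B, Si) counts −1, and each C–C bond counts 0.
The carbon has one bond to C (0), one bond to C (0), a double bond to O (2×+1 = +2).
Oxidation state = 0 + 0 + 2 = +2.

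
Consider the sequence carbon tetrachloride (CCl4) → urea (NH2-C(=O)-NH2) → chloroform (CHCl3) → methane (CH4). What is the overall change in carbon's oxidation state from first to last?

-8

Carbon oxidation states along the series — carbon tetrachloride: +4, urea: +4, chloroform: +2, methane: -4.
Net change = -4 − (+4) = -8.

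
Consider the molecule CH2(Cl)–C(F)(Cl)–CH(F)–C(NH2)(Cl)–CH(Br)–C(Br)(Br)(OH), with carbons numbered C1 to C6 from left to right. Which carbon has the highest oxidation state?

Bonds to more-electronegative neighbours contribute +1 each, bonds to H or metals contribute −1 each, and C–C bonds contribute 0. Tallying each carbon:
C1: 1C, 2H, 1Cl → 0 − 2 + 1 = -1
C2: 2C, 1F, 1Cl → 0 + 1 + 1 = +2
C3: 2C, 1H, 1F → 0 − 1 + 1 = 0
C4: 2C, 1N, 1Cl → 0 + 1 + 1 = +2
C5: 2C, 1H, 1Br → 0 − 1 + 1 = 0
C6: 1C, 1O, 2Br → 0 + 1 + 2 = +3
The most oxidised carbon is C6 at +3.

C6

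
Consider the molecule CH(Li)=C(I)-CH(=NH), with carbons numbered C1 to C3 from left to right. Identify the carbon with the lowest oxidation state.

C1

Tallying each carbon's bonds:
C1: 2C, 1H, 1Li → 0 − 1 − 1 = -2
C2: 3C, 1I → 0 + 1 = +1
C3: 1C, 1H, 2N → 0 − 1 + 2 = +1
The most reduced carbon is C1 at -2.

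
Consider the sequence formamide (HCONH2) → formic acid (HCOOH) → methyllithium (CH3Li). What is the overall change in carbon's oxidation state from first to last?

Carbon oxidation states along the series — formamide: +2, formic acid: +2, methyllithium: -4.
Net change = -4 − (+2) = -6.

-6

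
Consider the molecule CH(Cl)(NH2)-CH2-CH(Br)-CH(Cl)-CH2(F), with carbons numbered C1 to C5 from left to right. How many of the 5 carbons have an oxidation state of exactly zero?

2

Each bond to a more electronegative atom (O, N, halogen) counts +1, each bond to a less electronegative atom (H, metal, B, Si) counts −1, and each C–C bond counts 0. Tallying each carbon:
C1: 1C, 1H, 1N, 1Cl → 0 − 1 + 1 + 1 = +1
C2: 2C, 2H → 0 − 2 = -2
C3: 2C, 1H, 1Br → 0 − 1 + 1 = 0
C4: 2C, 1H, 1Cl → 0 − 1 + 1 = 0
C5: 1C, 2H, 1F → 0 − 2 + 1 = -1
2 carbons (C3, C4) meet the condition.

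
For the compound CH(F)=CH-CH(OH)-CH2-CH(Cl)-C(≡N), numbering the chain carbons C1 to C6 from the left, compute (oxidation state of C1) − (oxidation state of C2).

C1: 2C, 1H, 1F → 0 − 1 + 1 = 0
C2: 3C, 1H → 0 − 1 = -1
Difference: 0 − (-1) = +1.

+1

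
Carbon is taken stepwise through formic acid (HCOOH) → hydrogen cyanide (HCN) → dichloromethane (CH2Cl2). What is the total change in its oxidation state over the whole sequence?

-2

Carbon oxidation states along the series — formic acid: +2, hydrogen cyanide: +2, dichloromethane: 0.
Net change = 0 − (+2) = -2.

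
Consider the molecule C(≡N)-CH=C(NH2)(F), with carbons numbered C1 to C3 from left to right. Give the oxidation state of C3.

+2

C3 has a double bond to C (2×0 = 0), one bond to N (+1), one bond to F (+1).
Oxidation state = 0 + 1 + 1 = +2.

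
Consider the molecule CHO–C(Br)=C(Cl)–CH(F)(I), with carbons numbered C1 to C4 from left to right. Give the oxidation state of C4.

Bonds to more-electronegative neighbours contribute +1 each, bonds to H or metals contribute −1 each, and C–C bonds contribute 0.
C4 has one bond to C (0), one bond to F (+1), one bond to I (+1), one bond to H (-1).
Oxidation state = 0 + 1 + 1 − 1 = +1.

+1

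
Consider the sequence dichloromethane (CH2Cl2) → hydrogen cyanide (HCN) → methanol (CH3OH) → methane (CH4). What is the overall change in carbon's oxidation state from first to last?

Carbon oxidation states along the series — dichloromethane: 0, hydrogen cyanide: +2, methanol: -2, methane: -4.
Net change = -4 − (0) = -4.

-4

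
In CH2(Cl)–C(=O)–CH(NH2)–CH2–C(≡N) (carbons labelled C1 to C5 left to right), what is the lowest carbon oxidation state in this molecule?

Each bond to a more electronegative atom (O, N, halogen) counts +1, each bond to a less electronegative atom (H, metal, B, Si) counts −1, and each C–C bond counts 0. Tallying each carbon:
C1: 1C, 2H, 1Cl → 0 − 2 + 1 = -1
C2: 2C, 2O → 0 + 2 = +2
C3: 2C, 1H, 1N → 0 − 1 + 1 = 0
C4: 2C, 2H → 0 − 2 = -2
C5: 1C, 3N → 0 + 3 = +3
The lowest value is -2.

-2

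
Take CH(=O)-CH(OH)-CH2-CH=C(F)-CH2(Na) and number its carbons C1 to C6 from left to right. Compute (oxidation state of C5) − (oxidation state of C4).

C5: 3C, 1F → 0 + 1 = +1
C4: 3C, 1H → 0 − 1 = -1
Difference: +1 − (-1) = +2.

+2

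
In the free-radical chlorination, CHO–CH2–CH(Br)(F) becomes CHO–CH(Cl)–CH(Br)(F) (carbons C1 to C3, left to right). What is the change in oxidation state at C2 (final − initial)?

+2

Before: C2 has 2 bonds to C, 2 bonds to H → oxidation state -2.
After: C2 has 2 bonds to C, 1 bond to H, 1 bond to Cl → oxidation state 0.
Δ = 0 − (-2) = +2, so this is an oxidation at C2.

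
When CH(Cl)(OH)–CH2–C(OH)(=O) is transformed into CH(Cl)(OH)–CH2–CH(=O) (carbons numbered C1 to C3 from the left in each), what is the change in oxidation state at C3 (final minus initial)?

Before: C3 has 1 bond to C, 3 bonds to O → oxidation state +3.
After: C3 has 1 bond to C, 1 bond to H, 2 bonds to O → oxidation state +1.
Δ = +1 − (+3) = -2, so this is a reduction at C3.

-2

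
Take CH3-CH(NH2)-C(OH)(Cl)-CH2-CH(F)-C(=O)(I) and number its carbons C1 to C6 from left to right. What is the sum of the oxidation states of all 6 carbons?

0

Tallying each carbon's bonds:
C1: 1C, 3H → 0 − 3 = -3
C2: 2C, 1H, 1N → 0 − 1 + 1 = 0
C3: 2C, 1O, 1Cl → 0 + 1 + 1 = +2
C4: 2C, 2H → 0 − 2 = -2
C5: 2C, 1H, 1F → 0 − 1 + 1 = 0
C6: 1C, 2O, 1I → 0 + 2 + 1 = +3
Sum = -3 + 0 + 2 − 2 + 0 + 3 = 0.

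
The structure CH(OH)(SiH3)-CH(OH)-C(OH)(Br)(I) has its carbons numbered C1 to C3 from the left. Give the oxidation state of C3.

C3 has one bond to C (0), one bond to O (+1), one bond to Br (+1), one bond to I (+1).
Oxidation state = 0 + 1 + 1 + 1 = +3.

+3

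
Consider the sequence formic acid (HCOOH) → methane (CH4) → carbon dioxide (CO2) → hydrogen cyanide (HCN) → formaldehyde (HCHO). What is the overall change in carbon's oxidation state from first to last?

-2

Carbon oxidation states along the series — formic acid: +2, methane: -4, carbon dioxide: +4, hydrogen cyanide: +2, formaldehyde: 0.
Net change = 0 − (+2) = -2.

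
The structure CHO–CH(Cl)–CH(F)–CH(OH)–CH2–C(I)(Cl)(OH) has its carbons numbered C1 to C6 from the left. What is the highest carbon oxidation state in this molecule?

+3

Tallying each carbon's bonds:
C1: 1C, 1H, 2O → 0 − 1 + 2 = +1
C2: 2C, 1H, 1Cl → 0 − 1 + 1 = 0
C3: 2C, 1H, 1F → 0 − 1 + 1 = 0
C4: 2C, 1H, 1O → 0 − 1 + 1 = 0
C5: 2C, 2H → 0 − 2 = -2
C6: 1C, 1O, 1Cl, 1I → 0 + 1 + 1 + 1 = +3
The highest value is +3.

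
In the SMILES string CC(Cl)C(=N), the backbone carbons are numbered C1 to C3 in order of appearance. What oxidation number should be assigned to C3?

+1

Each bond to a more electronegative atom (O, N, halogen) counts +1, each bond to a less electronegative atom (H, metal, B, Si) counts −1, and each C–C bond counts 0.
C3 has one bond to C (0), one bond to H (-1), a double bond to N (2×+1 = +2).
Oxidation state = 0 − 1 + 2 = +1.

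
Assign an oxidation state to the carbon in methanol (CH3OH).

Assign +1 per bond to O/N/halogen, −1 per bond to H or an electropositive element, and 0 per bond to carbon.
The carbon has one bond to H (-1), one bond to H (-1), one bond to H (-1), one bond to O (+1).
Oxidation state = -1 − 1 − 1 + 1 = -2.

-2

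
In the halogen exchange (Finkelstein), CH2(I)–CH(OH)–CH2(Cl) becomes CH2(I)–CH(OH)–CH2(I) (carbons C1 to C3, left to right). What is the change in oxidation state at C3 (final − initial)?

Before: C3 has 1 bond to C, 2 bonds to H, 1 bond to Cl → oxidation state -1.
After: C3 has 1 bond to C, 2 bonds to H, 1 bond to I → oxidation state -1.
Δ = -1 − (-1) = 0, so no net redox change at C3.

0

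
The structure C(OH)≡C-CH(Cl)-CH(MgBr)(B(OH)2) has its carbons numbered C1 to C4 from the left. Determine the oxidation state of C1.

Each bond to a more electronegative atom (O, N, halogen) counts +1, each bond to a less electronegative atom (H, metal, B, Si) counts −1, and each C–C bond counts 0.
C1 has a triple bond to C (3×0 = 0), one bond to O (+1).
Oxidation state = 0 + 1 = +1.

+1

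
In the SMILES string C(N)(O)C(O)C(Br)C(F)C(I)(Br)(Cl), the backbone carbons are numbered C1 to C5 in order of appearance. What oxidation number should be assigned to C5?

+3

Count +1 for every bond to an atom more electronegative than carbon and −1 for every bond to one less electronegative; C–C bonds are 0.
C5 has one bond to C (0), one bond to I (+1), one bond to Br (+1), one bond to Cl (+1).
Oxidation state = 0 + 1 + 1 + 1 = +3.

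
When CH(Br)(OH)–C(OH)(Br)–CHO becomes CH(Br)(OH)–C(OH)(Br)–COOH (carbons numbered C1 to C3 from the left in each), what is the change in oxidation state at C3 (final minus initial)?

+2

Before: C3 has 1 bond to C, 1 bond to H, 2 bonds to O → oxidation state +1.
After: C3 has 1 bond to C, 3 bonds to O → oxidation state +3.
Δ = +3 − (+1) = +2, so this is an oxidation at C3.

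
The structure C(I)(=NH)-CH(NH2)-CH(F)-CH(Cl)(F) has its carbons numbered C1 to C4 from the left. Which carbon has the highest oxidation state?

C1

Each bond to a more electronegative atom (O, N, halogen) counts +1, each bond to a less electronegative atom (H, metal, B, Si) counts −1, and each C–C bond counts 0. Tallying each carbon:
C1: 1C, 2N, 1I → 0 + 2 + 1 = +3
C2: 2C, 1H, 1N → 0 − 1 + 1 = 0
C3: 2C, 1H, 1F → 0 − 1 + 1 = 0
C4: 1C, 1H, 1F, 1Cl → 0 − 1 + 1 + 1 = +1
The most oxidised carbon is C1 at +3.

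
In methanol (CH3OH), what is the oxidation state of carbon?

The carbon has one bond to H (-1), one bond to H (-1), one bond to H (-1), one bond to O (+1).
Oxidation state = -1 − 1 − 1 + 1 = -2.

-2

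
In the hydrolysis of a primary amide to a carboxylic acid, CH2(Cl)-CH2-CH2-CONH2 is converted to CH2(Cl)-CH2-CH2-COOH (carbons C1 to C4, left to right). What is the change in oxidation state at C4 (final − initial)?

Before: C4 has 1 bond to C, 2 bonds to O, 1 bond to N → oxidation state +3.
After: C4 has 1 bond to C, 3 bonds to O → oxidation state +3.
Δ = +3 − (+3) = 0, so no net redox change at C4.

0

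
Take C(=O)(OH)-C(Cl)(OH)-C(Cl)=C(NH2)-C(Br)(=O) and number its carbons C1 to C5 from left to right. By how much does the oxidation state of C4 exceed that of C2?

-1

C4: 3C, 1N → 0 + 1 = +1
C2: 2C, 1O, 1Cl → 0 + 1 + 1 = +2
Difference: +1 − (+2) = -1.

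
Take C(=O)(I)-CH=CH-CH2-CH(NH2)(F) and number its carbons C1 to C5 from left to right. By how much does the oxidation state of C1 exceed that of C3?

+4

C1: 1C, 2O, 1I → 0 + 2 + 1 = +3
C3: 3C, 1H → 0 − 1 = -1
Difference: +3 − (-1) = +4.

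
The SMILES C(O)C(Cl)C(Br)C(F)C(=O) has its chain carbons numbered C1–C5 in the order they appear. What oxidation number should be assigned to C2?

0

C2 has one bond to C (0), one bond to C (0), one bond to H (-1), one bond to Cl (+1).
Oxidation state = 0 + 0 − 1 + 1 = 0.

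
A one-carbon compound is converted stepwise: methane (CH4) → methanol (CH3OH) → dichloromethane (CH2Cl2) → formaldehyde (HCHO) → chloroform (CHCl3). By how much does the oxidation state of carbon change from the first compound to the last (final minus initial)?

+6

Carbon oxidation states along the series — methane: -4, methanol: -2, dichloromethane: 0, formaldehyde: 0, chloroform: +2.
Net change = +2 − (-4) = +6.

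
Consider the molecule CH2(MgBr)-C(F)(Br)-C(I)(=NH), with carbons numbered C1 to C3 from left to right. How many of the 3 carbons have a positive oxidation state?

2

Tallying each carbon's bonds:
C1: 1C, 2H, 1Mg → 0 − 2 − 1 = -3
C2: 2C, 1F, 1Br → 0 + 1 + 1 = +2
C3: 1C, 2N, 1I → 0 + 2 + 1 = +3
2 carbons (C2, C3) meet the condition.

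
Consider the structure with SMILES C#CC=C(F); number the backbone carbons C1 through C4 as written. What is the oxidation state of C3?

C3 has one bond to C (0), a double bond to C (2×0 = 0), one bond to H (-1).
Oxidation state = 0 + 0 − 1 = -1.

-1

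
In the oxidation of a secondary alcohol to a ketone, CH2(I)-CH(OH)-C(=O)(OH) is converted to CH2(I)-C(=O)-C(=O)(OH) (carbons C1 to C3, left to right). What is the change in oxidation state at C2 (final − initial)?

Before: C2 has 2 bonds to C, 1 bond to H, 1 bond to O → oxidation state 0.
After: C2 has 2 bonds to C, 2 bonds to O → oxidation state +2.
Δ = +2 − (0) = +2, so this is an oxidation at C2.

+2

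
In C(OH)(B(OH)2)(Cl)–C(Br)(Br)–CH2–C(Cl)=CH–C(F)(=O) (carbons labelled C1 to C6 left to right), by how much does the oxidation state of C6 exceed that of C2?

C6: 1C, 2O, 1F → 0 + 2 + 1 = +3
C2: 2C, 2Br → 0 + 2 = +2
Difference: +3 − (+2) = +1.

+1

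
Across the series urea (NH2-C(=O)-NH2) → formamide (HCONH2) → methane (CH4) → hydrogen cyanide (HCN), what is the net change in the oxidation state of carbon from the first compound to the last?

-2

Carbon oxidation states along the series — urea: +4, formamide: +2, methane: -4, hydrogen cyanide: +2.
Net change = +2 − (+4) = -2.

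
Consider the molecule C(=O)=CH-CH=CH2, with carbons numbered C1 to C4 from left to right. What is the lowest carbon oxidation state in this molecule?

-2

Bonds to more-electronegative neighbours contribute +1 each, bonds to H or metals contribute −1 each, and C–C bonds contribute 0. Tallying each carbon:
C1: 2C, 2O → 0 + 2 = +2
C2: 3C, 1H → 0 − 1 = -1
C3: 3C, 1H → 0 − 1 = -1
C4: 2C, 2H → 0 − 2 = -2
The lowest value is -2.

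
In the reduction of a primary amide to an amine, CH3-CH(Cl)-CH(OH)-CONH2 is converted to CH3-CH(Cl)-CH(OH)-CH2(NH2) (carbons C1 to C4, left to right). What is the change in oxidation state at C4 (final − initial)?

Before: C4 has 1 bond to C, 2 bonds to O, 1 bond to N → oxidation state +3.
After: C4 has 1 bond to C, 2 bonds to H, 1 bond to N → oxidation state -1.
Δ = -1 − (+3) = -4, so this is a reduction at C4.

-4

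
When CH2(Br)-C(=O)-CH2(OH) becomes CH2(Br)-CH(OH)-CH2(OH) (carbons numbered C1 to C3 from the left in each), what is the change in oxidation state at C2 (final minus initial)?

Before: C2 has 2 bonds to C, 2 bonds to O → oxidation state +2.
After: C2 has 2 bonds to C, 1 bond to H, 1 bond to O → oxidation state 0.
Δ = 0 − (+2) = -2, so this is a reduction at C2.

-2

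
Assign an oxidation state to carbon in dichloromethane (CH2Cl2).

The carbon has one bond to H (-1), one bond to H (-1), one bond to Cl (+1), one bond to Cl (+1).
Oxidation state = -1 − 1 + 1 + 1 = 0.

0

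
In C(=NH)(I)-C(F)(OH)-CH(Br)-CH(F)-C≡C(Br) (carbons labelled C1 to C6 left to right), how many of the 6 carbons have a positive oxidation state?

3

Tallying each carbon's bonds:
C1: 1C, 2N, 1I → 0 + 2 + 1 = +3
C2: 2C, 1O, 1F → 0 + 1 + 1 = +2
C3: 2C, 1H, 1Br → 0 − 1 + 1 = 0
C4: 2C, 1H, 1F → 0 − 1 + 1 = 0
C5: 4C → 0 = 0
C6: 3C, 1Br → 0 + 1 = +1
3 carbons (C1, C2, C6) meet the condition.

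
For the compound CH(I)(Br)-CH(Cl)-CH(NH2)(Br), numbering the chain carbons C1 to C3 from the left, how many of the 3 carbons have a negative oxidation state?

Tallying each carbon's bonds:
C1: 1C, 1H, 1Br, 1I → 0 − 1 + 1 + 1 = +1
C2: 2C, 1H, 1Cl → 0 − 1 + 1 = 0
C3: 1C, 1H, 1N, 1Br → 0 − 1 + 1 + 1 = +1
0 carbons meet the condition.

0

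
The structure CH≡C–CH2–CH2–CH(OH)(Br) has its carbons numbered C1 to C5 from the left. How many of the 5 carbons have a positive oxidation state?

1

Tallying each carbon's bonds:
C1: 3C, 1H → 0 − 1 = -1
C2: 4C → 0 = 0
C3: 2C, 2H → 0 − 2 = -2
C4: 2C, 2H → 0 − 2 = -2
C5: 1C, 1H, 1O, 1Br → 0 − 1 + 1 + 1 = +1
1 carbon (C5) meets the condition.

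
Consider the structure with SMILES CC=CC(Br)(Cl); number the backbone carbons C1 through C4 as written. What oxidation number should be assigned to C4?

Each bond to a more electronegative atom (O, N, halogen) counts +1, each bond to a less electronegative atom (H, metal, B, Si) counts −1, and each C–C bond counts 0.
C4 has one bond to C (0), one bond to H (-1), one bond to Br (+1), one bond to Cl (+1).
Oxidation state = 0 − 1 + 1 + 1 = +1.

+1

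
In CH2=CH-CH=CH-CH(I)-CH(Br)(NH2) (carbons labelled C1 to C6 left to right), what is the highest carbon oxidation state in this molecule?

+1

Tallying each carbon's bonds:
C1: 2C, 2H → 0 − 2 = -2
C2: 3C, 1H → 0 − 1 = -1
C3: 3C, 1H → 0 − 1 = -1
C4: 3C, 1H → 0 − 1 = -1
C5: 2C, 1H, 1I → 0 − 1 + 1 = 0
C6: 1C, 1H, 1N, 1Br → 0 − 1 + 1 + 1 = +1
The highest value is +1.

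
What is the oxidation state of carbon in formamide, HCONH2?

Each bond to a more electronegative atom (O, N, halogen) counts +1, each bond to a less electronegative atom (H, metal, B, Si) counts −1, and each C–C bond counts 0.
The carbon has one bond to H (-1), a double bond to O (2×+1 = +2), one bond to N (+1).
Oxidation state = -1 + 2 + 1 = +2.

+2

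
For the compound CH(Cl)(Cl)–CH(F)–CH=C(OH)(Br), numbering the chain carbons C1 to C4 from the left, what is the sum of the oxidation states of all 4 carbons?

+2

Bonds to more-electronegative neighbours contribute +1 each, bonds to H or metals contribute −1 each, and C–C bonds contribute 0. Tallying each carbon:
C1: 1C, 1H, 2Cl → 0 − 1 + 2 = +1
C2: 2C, 1H, 1F → 0 − 1 + 1 = 0
C3: 3C, 1H → 0 − 1 = -1
C4: 2C, 1O, 1Br → 0 + 1 + 1 = +2
Sum = +1 + 0 − 1 + 2 = +2.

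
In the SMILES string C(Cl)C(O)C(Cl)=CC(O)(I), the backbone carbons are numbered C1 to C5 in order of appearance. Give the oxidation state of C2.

C2 has one bond to C (0), one bond to C (0), one bond to H (-1), one bond to O (+1).
Oxidation state = 0 + 0 − 1 + 1 = 0.

0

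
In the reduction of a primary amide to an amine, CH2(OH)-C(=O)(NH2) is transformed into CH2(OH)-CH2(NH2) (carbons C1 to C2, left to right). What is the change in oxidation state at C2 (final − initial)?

Before: C2 has 1 bond to C, 2 bonds to O, 1 bond to N → oxidation state +3.
After: C2 has 1 bond to C, 2 bonds to H, 1 bond to N → oxidation state -1.
Δ = -1 − (+3) = -4, so this is a reduction at C2.

-4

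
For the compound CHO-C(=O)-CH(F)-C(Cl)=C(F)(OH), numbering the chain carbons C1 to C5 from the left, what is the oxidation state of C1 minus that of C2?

-1

C1: 1C, 1H, 2O → 0 − 1 + 2 = +1
C2: 2C, 2O → 0 + 2 = +2
Difference: +1 − (+2) = -1.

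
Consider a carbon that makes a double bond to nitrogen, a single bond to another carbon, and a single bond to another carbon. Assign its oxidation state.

Each bond to a more electronegative atom (O, N, halogen) counts +1, each bond to a less electronegative atom (H, metal, B, Si) counts −1, and each C–C bond counts 0.
The carbon has one bond to C (0), one bond to C (0), a double bond to N (2×+1 = +2).
Oxidation state = 0 + 0 + 2 = +2.

+2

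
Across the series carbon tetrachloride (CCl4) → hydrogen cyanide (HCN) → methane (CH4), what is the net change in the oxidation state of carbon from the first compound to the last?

-8

Carbon oxidation states along the series — carbon tetrachloride: +4, hydrogen cyanide: +2, methane: -4.
Net change = -4 − (+4) = -8.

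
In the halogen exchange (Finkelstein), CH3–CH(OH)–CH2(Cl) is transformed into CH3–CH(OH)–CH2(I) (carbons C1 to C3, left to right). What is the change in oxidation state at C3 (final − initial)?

Before: C3 has 1 bond to C, 2 bonds to H, 1 bond to Cl → oxidation state -1.
After: C3 has 1 bond to C, 2 bonds to H, 1 bond to I → oxidation state -1.
Δ = -1 − (-1) = 0, so no net redox change at C3.

0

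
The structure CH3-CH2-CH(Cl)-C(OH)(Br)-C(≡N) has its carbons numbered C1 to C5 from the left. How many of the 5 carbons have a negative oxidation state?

Tallying each carbon's bonds:
C1: 1C, 3H → 0 − 3 = -3
C2: 2C, 2H → 0 − 2 = -2
C3: 2C, 1H, 1Cl → 0 − 1 + 1 = 0
C4: 2C, 1O, 1Br → 0 + 1 + 1 = +2
C5: 1C, 3N → 0 + 3 = +3
2 carbons (C1, C2) meet the condition.

2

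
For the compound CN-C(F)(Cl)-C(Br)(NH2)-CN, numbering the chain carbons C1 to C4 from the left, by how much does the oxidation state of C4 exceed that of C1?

C4: 1C, 3N → 0 + 3 = +3
C1: 1C, 3N → 0 + 3 = +3
Difference: +3 − (+3) = 0.

0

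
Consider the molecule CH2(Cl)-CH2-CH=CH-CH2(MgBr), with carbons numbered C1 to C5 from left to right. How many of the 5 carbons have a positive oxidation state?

Assign +1 per bond to O/N/halogen, −1 per bond to H or an electropositive element, and 0 per bond to carbon. Tallying each carbon:
C1: 1C, 2H, 1Cl → 0 − 2 + 1 = -1
C2: 2C, 2H → 0 − 2 = -2
C3: 3C, 1H → 0 − 1 = -1
C4: 3C, 1H → 0 − 1 = -1
C5: 1C, 2H, 1Mg → 0 − 2 − 1 = -3
0 carbons meet the condition.

0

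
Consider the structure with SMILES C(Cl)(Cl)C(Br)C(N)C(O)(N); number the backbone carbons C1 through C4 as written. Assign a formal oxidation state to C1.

+1

Count +1 for every bond to an atom more electronegative than carbon and −1 for every bond to one less electronegative; C–C bonds are 0.
C1 has one bond to C (0), one bond to H (-1), one bond to Cl (+1), one bond to Cl (+1).
Oxidation state = 0 − 1 + 1 + 1 = +1.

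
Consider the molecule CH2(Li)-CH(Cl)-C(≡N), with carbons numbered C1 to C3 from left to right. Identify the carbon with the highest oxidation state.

Tallying each carbon's bonds:
C1: 1C, 2H, 1Li → 0 − 2 − 1 = -3
C2: 2C, 1H, 1Cl → 0 − 1 + 1 = 0
C3: 1C, 3N → 0 + 3 = +3
The most oxidised carbon is C3 at +3.

C3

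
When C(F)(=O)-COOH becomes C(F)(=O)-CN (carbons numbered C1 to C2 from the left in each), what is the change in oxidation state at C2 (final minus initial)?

0

Before: C2 has 1 bond to C, 3 bonds to O → oxidation state +3.
After: C2 has 1 bond to C, 3 bonds to N → oxidation state +3.
Δ = +3 − (+3) = 0, so no net redox change at C2.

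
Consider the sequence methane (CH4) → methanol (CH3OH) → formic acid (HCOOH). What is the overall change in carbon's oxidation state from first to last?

+6

Carbon oxidation states along the series — methane: -4, methanol: -2, formic acid: +2.
Net change = +2 − (-4) = +6.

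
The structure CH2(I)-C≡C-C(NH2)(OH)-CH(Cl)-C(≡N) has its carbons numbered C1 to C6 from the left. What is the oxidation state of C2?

0

C2 has one bond to C (0), a triple bond to C (3×0 = 0).
Oxidation state = 0 + 0 = 0.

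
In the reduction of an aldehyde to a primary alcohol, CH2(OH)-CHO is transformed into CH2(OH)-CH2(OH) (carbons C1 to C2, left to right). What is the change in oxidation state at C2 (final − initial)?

Before: C2 has 1 bond to C, 1 bond to H, 2 bonds to O → oxidation state +1.
After: C2 has 1 bond to C, 2 bonds to H, 1 bond to O → oxidation state -1.
Δ = -1 − (+1) = -2, so this is a reduction at C2.

-2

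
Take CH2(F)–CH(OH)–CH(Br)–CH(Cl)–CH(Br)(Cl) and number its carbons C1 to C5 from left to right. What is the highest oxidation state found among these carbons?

+1

Count +1 for every bond to an atom more electronegative than carbon and −1 for every bond to one less electronegative; C–C bonds are 0. Tallying each carbon:
C1: 1C, 2H, 1F → 0 − 2 + 1 = -1
C2: 2C, 1H, 1O → 0 − 1 + 1 = 0
C3: 2C, 1H, 1Br → 0 − 1 + 1 = 0
C4: 2C, 1H, 1Cl → 0 − 1 + 1 = 0
C5: 1C, 1H, 1Cl, 1Br → 0 − 1 + 1 + 1 = +1
The highest value is +1.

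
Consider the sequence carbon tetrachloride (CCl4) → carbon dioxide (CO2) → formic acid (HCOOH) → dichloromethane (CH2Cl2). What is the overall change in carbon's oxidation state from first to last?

-4

Carbon oxidation states along the series — carbon tetrachloride: +4, carbon dioxide: +4, formic acid: +2, dichloromethane: 0.
Net change = 0 − (+4) = -4.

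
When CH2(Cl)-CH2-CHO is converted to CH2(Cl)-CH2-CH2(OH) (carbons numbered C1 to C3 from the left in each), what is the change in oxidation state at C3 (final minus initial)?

-2

Before: C3 has 1 bond to C, 1 bond to H, 2 bonds to O → oxidation state +1.
After: C3 has 1 bond to C, 2 bonds to H, 1 bond to O → oxidation state -1.
Δ = -1 − (+1) = -2, so this is a reduction at C3.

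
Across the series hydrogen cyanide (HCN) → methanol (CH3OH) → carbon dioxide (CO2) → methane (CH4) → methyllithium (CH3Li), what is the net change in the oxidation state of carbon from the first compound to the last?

Carbon oxidation states along the series — hydrogen cyanide: +2, methanol: -2, carbon dioxide: +4, methane: -4, methyllithium: -4.
Net change = -4 − (+2) = -6.

-6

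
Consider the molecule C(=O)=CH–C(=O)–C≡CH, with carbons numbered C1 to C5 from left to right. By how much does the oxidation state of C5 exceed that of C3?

-3

C5: 3C, 1H → 0 − 1 = -1
C3: 2C, 2O → 0 + 2 = +2
Difference: -1 − (+2) = -3.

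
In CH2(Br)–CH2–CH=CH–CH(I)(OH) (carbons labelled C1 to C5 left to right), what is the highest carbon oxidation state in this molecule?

Bonds to more-electronegative neighbours contribute +1 each, bonds to H or metals contribute −1 each, and C–C bonds contribute 0. Tallying each carbon:
C1: 1C, 2H, 1Br → 0 − 2 + 1 = -1
C2: 2C, 2H → 0 − 2 = -2
C3: 3C, 1H → 0 − 1 = -1
C4: 3C, 1H → 0 − 1 = -1
C5: 1C, 1H, 1O, 1I → 0 − 1 + 1 + 1 = +1
The highest value is +1.

+1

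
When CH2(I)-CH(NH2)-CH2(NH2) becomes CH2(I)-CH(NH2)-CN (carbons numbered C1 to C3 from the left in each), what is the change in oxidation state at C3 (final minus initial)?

Before: C3 has 1 bond to C, 2 bonds to H, 1 bond to N → oxidation state -1.
After: C3 has 1 bond to C, 3 bonds to N → oxidation state +3.
Δ = +3 − (-1) = +4, so this is an oxidation at C3.

+4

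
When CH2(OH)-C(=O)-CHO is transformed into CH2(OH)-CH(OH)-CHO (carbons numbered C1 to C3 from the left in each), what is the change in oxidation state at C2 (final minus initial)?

-2

Before: C2 has 2 bonds to C, 2 bonds to O → oxidation state +2.
After: C2 has 2 bonds to C, 1 bond to H, 1 bond to O → oxidation state 0.
Δ = 0 − (+2) = -2, so this is a reduction at C2.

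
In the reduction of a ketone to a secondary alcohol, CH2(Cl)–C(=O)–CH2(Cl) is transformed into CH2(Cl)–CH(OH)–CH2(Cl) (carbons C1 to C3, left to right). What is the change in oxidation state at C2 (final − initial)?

-2

Before: C2 has 2 bonds to C, 2 bonds to O → oxidation state +2.
After: C2 has 2 bonds to C, 1 bond to H, 1 bond to O → oxidation state 0.
Δ = 0 − (+2) = -2, so this is a reduction at C2.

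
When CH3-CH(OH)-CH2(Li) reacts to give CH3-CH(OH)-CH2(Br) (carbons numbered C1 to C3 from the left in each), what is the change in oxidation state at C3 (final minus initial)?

+2

Before: C3 has 1 bond to C, 2 bonds to H, 1 bond to Li → oxidation state -3.
After: C3 has 1 bond to C, 2 bonds to H, 1 bond to Br → oxidation state -1.
Δ = -1 − (-3) = +2, so this is an oxidation at C3.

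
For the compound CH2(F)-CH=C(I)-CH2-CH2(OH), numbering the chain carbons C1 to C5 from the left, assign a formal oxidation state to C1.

-1

Assign +1 per bond to O/N/halogen, −1 per bond to H or an electropositive element, and 0 per bond to carbon.
C1 has one bond to C (0), one bond to F (+1), one bond to H (-1), one bond to H (-1).
Oxidation state = 0 + 1 − 1 − 1 = -1.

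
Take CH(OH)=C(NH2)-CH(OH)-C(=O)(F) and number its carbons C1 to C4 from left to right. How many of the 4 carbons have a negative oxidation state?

0

Tallying each carbon's bonds:
C1: 2C, 1H, 1O → 0 − 1 + 1 = 0
C2: 3C, 1N → 0 + 1 = +1
C3: 2C, 1H, 1O → 0 − 1 + 1 = 0
C4: 1C, 2O, 1F → 0 + 2 + 1 = +3
0 carbons meet the condition.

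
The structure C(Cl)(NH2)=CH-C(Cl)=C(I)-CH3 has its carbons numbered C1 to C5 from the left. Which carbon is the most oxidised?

C1

Count +1 for every bond to an atom more electronegative than carbon and −1 for every bond to one less electronegative; C–C bonds are 0. Tallying each carbon:
C1: 2C, 1N, 1Cl → 0 + 1 + 1 = +2
C2: 3C, 1H → 0 − 1 = -1
C3: 3C, 1Cl → 0 + 1 = +1
C4: 3C, 1I → 0 + 1 = +1
C5: 1C, 3H → 0 − 3 = -3
The most oxidised carbon is C1 at +2.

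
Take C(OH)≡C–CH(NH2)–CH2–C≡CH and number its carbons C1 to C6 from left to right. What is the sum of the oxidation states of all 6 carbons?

-2

Count +1 for every bond to an atom more electronegative than carbon and −1 for every bond to one less electronegative; C–C bonds are 0. Tallying each carbon:
C1: 3C, 1O → 0 + 1 = +1
C2: 4C → 0 = 0
C3: 2C, 1H, 1N → 0 − 1 + 1 = 0
C4: 2C, 2H → 0 − 2 = -2
C5: 4C → 0 = 0
C6: 3C, 1H → 0 − 1 = -1
Sum = +1 + 0 + 0 − 2 + 0 − 1 = -2.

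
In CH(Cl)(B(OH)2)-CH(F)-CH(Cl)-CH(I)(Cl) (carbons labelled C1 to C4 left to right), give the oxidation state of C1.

Bonds to more-electronegative neighbours contribute +1 each, bonds to H or metals contribute −1 each, and C–C bonds contribute 0.
C1 has one bond to C (0), one bond to H (-1), one bond to Cl (+1), one bond to B (-1).
Oxidation state = 0 − 1 + 1 − 1 = -1.

-1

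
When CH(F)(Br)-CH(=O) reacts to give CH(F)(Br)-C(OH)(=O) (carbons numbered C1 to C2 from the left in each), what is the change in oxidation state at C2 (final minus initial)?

Before: C2 has 1 bond to C, 1 bond to H, 2 bonds to O → oxidation state +1.
After: C2 has 1 bond to C, 3 bonds to O → oxidation state +3.
Δ = +3 − (+1) = +2, so this is an oxidation at C2.

+2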